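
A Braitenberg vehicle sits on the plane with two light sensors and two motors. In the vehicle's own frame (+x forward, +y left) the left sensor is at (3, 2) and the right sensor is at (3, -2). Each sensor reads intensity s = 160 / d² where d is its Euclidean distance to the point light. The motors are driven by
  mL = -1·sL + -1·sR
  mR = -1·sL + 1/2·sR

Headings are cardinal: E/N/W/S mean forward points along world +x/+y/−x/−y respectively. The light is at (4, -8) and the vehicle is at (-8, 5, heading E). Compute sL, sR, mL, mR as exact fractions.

80/153 80/101 -20320/15453 -1960/15453

left sensor world pos  = (-5, 7); dL² = 306
right sensor world pos = (-5, 3); dR² = 202
sL = 160/306 = 80/153
sR = 160/202 = 80/101
mL = -1·sL + -1·sR = -20320/15453
mR = -1·sL + 1/2·sR = -1960/15453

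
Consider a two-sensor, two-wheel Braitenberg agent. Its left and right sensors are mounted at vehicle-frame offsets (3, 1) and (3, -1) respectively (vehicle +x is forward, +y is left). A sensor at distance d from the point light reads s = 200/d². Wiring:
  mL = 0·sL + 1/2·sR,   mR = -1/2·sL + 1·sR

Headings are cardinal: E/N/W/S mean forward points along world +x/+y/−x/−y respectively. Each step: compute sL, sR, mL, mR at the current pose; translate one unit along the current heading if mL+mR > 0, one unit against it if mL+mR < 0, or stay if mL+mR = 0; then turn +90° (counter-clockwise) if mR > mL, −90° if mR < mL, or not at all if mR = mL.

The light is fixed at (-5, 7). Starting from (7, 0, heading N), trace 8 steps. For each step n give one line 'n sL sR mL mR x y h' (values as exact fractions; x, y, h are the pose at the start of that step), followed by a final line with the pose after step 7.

0 200/137 40/37 20/37 1780/5069 7 0 N
1 4/5 100/137 50/137 226/685 7 1 E
2 200/277 8/9 4/9 1316/2493 8 1 S
3 50/73 5/8 5/16 165/584 8 0 E
4 8/13 200/269 100/269 1524/3497 9 0 S
5 100/169 20/37 10/37 1530/6253 9 -1 E
6 200/377 200/317 100/317 43700/119509 10 -1 S
7 50/97 25/53 25/106 1100/5141 10 -2 E
final 11 -2 S

n=0: pose=(7,0,N); sL=200/137, sR=40/37; mL=20/37, mR=1780/5069; mL+mR=4520/5069 → advance +1; mR−mL=-960/5069 → turn -1·90°
n=1: pose=(7,1,E); sL=4/5, sR=100/137; mL=50/137, mR=226/685; mL+mR=476/685 → advance +1; mR−mL=-24/685 → turn -1·90°
n=2: pose=(8,1,S); sL=200/277, sR=8/9; mL=4/9, mR=1316/2493; mL+mR=808/831 → advance +1; mR−mL=208/2493 → turn +1·90°
n=3: pose=(8,0,E); sL=50/73, sR=5/8; mL=5/16, mR=165/584; mL+mR=695/1168 → advance +1; mR−mL=-35/1168 → turn -1·90°
n=4: pose=(9,0,S); sL=8/13, sR=200/269; mL=100/269, mR=1524/3497; mL+mR=2824/3497 → advance +1; mR−mL=224/3497 → turn +1·90°
n=5: pose=(9,-1,E); sL=100/169, sR=20/37; mL=10/37, mR=1530/6253; mL+mR=3220/6253 → advance +1; mR−mL=-160/6253 → turn -1·90°
n=6: pose=(10,-1,S); sL=200/377, sR=200/317; mL=100/317, mR=43700/119509; mL+mR=81400/119509 → advance +1; mR−mL=6000/119509 → turn +1·90°
n=7: pose=(10,-2,E); sL=50/97, sR=25/53; mL=25/106, mR=1100/5141; mL+mR=4625/10282 → advance +1; mR−mL=-225/10282 → turn -1·90°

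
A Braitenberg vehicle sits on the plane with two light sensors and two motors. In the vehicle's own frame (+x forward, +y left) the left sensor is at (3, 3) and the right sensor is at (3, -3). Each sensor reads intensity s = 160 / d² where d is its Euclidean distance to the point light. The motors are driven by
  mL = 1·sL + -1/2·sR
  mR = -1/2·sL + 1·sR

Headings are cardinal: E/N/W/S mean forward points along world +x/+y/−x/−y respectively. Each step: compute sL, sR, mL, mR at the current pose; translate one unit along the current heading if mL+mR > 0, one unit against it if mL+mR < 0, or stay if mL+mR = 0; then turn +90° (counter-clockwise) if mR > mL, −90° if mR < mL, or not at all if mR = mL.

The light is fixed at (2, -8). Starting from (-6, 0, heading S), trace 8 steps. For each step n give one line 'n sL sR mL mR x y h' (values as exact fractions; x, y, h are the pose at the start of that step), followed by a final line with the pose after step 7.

n=0: pose=(-6,0,S); sL=16/5, sR=80/73; mL=968/365, mR=-184/365; mL+mR=784/365 → advance +1; mR−mL=-1152/365 → turn -1·90°
n=1: pose=(-6,-1,W); sL=160/137, sR=160/221; mL=24400/30277, mR=4240/30277; mL+mR=28640/30277 → advance +1; mR−mL=-20160/30277 → turn -1·90°
n=2: pose=(-7,-1,N); sL=40/61, sR=20/17; mL=70/1037, mR=880/1037; mL+mR=950/1037 → advance +1; mR−mL=810/1037 → turn +1·90°
n=3: pose=(-7,0,W); sL=160/169, sR=32/53; mL=5776/8957, mR=1168/8957; mL+mR=6944/8957 → advance +1; mR−mL=-4608/8957 → turn -1·90°
n=4: pose=(-8,0,N); sL=16/29, sR=16/17; mL=40/493, mR=328/493; mL+mR=368/493 → advance +1; mR−mL=288/493 → turn +1·90°
n=5: pose=(-8,1,W); sL=32/41, sR=160/313; mL=6736/12833, mR=1552/12833; mL+mR=8288/12833 → advance +1; mR−mL=-5184/12833 → turn -1·90°
n=6: pose=(-9,1,N); sL=8/17, sR=10/13; mL=19/221, mR=118/221; mL+mR=137/221 → advance +1; mR−mL=99/221 → turn +1·90°
n=7: pose=(-9,2,W); sL=32/49, sR=32/73; mL=1552/3577, mR=400/3577; mL+mR=1952/3577 → advance +1; mR−mL=-1152/3577 → turn -1·90°

0 16/5 80/73 968/365 -184/365 -6 0 S
1 160/137 160/221 24400/30277 4240/30277 -6 -1 W
2 40/61 20/17 70/1037 880/1037 -7 -1 N
3 160/169 32/53 5776/8957 1168/8957 -7 0 W
4 16/29 16/17 40/493 328/493 -8 0 N
5 32/41 160/313 6736/12833 1552/12833 -8 1 W
6 8/17 10/13 19/221 118/221 -9 1 N
7 32/49 32/73 1552/3577 400/3577 -9 2 W
final -10 2 N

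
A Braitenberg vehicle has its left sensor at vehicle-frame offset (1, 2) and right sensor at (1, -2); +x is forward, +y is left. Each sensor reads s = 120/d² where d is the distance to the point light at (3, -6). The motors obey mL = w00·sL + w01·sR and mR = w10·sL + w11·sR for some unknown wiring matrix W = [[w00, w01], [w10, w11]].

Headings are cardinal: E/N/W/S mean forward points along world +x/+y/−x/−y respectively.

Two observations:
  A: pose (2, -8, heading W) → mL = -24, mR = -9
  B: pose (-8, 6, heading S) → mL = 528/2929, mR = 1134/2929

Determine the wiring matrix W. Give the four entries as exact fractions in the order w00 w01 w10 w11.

obs A: pose=(2,-8,W) → sL=6, sR=30, mL=-24, mR=-9
obs B: pose=(-8,6,S) → sL=60/101, sR=12/29, mL=528/2929, mR=1134/2929
sensor matrix S = [[6, 30], [60/101, 12/29]]; det S = -44928/2929
solve [mL_A; mL_B] = S·[w00; w01] and [mR_A; mR_B] = S·[w10; w11]:
  w00 = 1, w01 = -1, w10 = 1, w11 = -1/2

1 -1 1 -1/2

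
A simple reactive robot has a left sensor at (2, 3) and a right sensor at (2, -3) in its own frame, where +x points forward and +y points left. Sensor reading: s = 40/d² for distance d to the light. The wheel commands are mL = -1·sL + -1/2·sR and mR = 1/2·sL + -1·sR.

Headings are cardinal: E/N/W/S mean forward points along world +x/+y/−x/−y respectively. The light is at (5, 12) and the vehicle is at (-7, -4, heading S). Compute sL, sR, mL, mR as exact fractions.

8/81 40/549 -668/4941 -116/4941

left sensor world pos  = (-4, -6); dL² = 405
right sensor world pos = (-10, -6); dR² = 549
sL = 40/405 = 8/81
sR = 40/549 = 40/549
mL = -1·sL + -1/2·sR = -668/4941
mR = 1/2·sL + -1·sR = -116/4941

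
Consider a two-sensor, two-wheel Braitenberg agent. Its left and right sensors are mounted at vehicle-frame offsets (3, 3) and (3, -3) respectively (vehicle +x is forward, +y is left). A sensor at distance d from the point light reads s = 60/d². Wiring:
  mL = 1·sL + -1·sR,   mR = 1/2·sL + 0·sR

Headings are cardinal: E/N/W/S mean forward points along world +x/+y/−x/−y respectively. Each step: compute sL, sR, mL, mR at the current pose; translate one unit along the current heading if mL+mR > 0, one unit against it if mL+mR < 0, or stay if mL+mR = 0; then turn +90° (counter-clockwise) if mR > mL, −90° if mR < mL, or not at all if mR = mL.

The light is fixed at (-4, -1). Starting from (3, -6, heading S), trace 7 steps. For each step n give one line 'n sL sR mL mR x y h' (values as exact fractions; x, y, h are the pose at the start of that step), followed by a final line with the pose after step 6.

0 15/41 3/4 -63/164 15/82 3 -6 S
1 60/101 60/149 2880/15049 30/101 3 -5 E
2 30/13 30/61 1440/793 15/13 4 -5 N
3 60/121 60/157 2160/18997 30/121 4 -4 E
4 5/3 5/12 5/4 5/6 5 -4 N
5 12/29 60/169 288/4901 6/29 5 -3 E
6 6/5 6/17 72/85 3/5 6 -3 N
final 6 -2 E

n=0: pose=(3,-6,S); sL=15/41, sR=3/4; mL=-63/164, mR=15/82; mL+mR=-33/164 → advance -1; mR−mL=93/164 → turn +1·90°
n=1: pose=(3,-5,E); sL=60/101, sR=60/149; mL=2880/15049, mR=30/101; mL+mR=7350/15049 → advance +1; mR−mL=1590/15049 → turn +1·90°
n=2: pose=(4,-5,N); sL=30/13, sR=30/61; mL=1440/793, mR=15/13; mL+mR=2355/793 → advance +1; mR−mL=-525/793 → turn -1·90°
n=3: pose=(4,-4,E); sL=60/121, sR=60/157; mL=2160/18997, mR=30/121; mL+mR=6870/18997 → advance +1; mR−mL=2550/18997 → turn +1·90°
n=4: pose=(5,-4,N); sL=5/3, sR=5/12; mL=5/4, mR=5/6; mL+mR=25/12 → advance +1; mR−mL=-5/12 → turn -1·90°
n=5: pose=(5,-3,E); sL=12/29, sR=60/169; mL=288/4901, mR=6/29; mL+mR=1302/4901 → advance +1; mR−mL=726/4901 → turn +1·90°
n=6: pose=(6,-3,N); sL=6/5, sR=6/17; mL=72/85, mR=3/5; mL+mR=123/85 → advance +1; mR−mL=-21/85 → turn -1·90°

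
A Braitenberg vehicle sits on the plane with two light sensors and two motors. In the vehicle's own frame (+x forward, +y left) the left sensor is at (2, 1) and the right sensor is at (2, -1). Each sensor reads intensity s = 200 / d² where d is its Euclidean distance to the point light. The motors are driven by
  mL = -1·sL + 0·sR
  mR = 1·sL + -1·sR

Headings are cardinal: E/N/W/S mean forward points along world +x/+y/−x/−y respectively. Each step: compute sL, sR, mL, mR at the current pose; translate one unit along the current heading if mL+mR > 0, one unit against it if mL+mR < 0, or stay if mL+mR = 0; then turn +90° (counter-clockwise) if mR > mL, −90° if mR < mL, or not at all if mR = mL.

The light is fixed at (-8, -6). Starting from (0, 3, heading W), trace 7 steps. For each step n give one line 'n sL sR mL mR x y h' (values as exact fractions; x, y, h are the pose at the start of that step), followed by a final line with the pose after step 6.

0 2 25/17 -2 9/17 0 3 W
1 200/149 200/113 -200/149 -7200/16837 1 3 S
2 100/121 100/101 -100/121 -2000/12221 1 4 E
3 200/193 8/9 -200/193 256/1737 0 4 N
4 2 25/17 -2 9/17 0 3 W
5 200/149 200/113 -200/149 -7200/16837 1 3 S
6 100/121 100/101 -100/121 -2000/12221 1 4 E
final 0 4 N

n=0: pose=(0,3,W); sL=2, sR=25/17; mL=-2, mR=9/17; mL+mR=-25/17 → advance -1; mR−mL=43/17 → turn +1·90°
n=1: pose=(1,3,S); sL=200/149, sR=200/113; mL=-200/149, mR=-7200/16837; mL+mR=-200/113 → advance -1; mR−mL=15400/16837 → turn +1·90°
n=2: pose=(1,4,E); sL=100/121, sR=100/101; mL=-100/121, mR=-2000/12221; mL+mR=-100/101 → advance -1; mR−mL=8100/12221 → turn +1·90°
n=3: pose=(0,4,N); sL=200/193, sR=8/9; mL=-200/193, mR=256/1737; mL+mR=-8/9 → advance -1; mR−mL=2056/1737 → turn +1·90°
n=4: pose=(0,3,W); sL=2, sR=25/17; mL=-2, mR=9/17; mL+mR=-25/17 → advance -1; mR−mL=43/17 → turn +1·90°
n=5: pose=(1,3,S); sL=200/149, sR=200/113; mL=-200/149, mR=-7200/16837; mL+mR=-200/113 → advance -1; mR−mL=15400/16837 → turn +1·90°
n=6: pose=(1,4,E); sL=100/121, sR=100/101; mL=-100/121, mR=-2000/12221; mL+mR=-100/101 → advance -1; mR−mL=8100/12221 → turn +1·90°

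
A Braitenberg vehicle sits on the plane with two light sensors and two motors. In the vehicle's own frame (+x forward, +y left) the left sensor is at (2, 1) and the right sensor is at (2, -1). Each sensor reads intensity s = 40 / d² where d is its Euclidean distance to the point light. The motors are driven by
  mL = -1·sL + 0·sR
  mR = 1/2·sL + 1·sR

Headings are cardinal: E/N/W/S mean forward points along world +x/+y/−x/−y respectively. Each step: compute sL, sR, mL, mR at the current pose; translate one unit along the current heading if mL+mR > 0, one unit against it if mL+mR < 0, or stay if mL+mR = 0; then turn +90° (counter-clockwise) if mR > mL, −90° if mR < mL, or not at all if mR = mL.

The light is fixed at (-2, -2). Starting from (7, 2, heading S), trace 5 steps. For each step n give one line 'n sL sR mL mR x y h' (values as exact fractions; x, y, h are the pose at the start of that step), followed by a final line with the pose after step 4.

n=0: pose=(7,2,S); sL=5/13, sR=10/17; mL=-5/13, mR=345/442; mL+mR=175/442 → advance +1; mR−mL=515/442 → turn +1·90°
n=1: pose=(7,1,E); sL=40/137, sR=8/25; mL=-40/137, mR=1596/3425; mL+mR=596/3425 → advance +1; mR−mL=2596/3425 → turn +1·90°
n=2: pose=(8,1,N); sL=20/53, sR=20/73; mL=-20/53, mR=1790/3869; mL+mR=330/3869 → advance +1; mR−mL=3250/3869 → turn +1·90°
n=3: pose=(8,2,W); sL=40/73, sR=40/89; mL=-40/73, mR=4700/6497; mL+mR=1140/6497 → advance +1; mR−mL=8260/6497 → turn +1·90°
n=4: pose=(7,2,S); sL=5/13, sR=10/17; mL=-5/13, mR=345/442; mL+mR=175/442 → advance +1; mR−mL=515/442 → turn +1·90°

0 5/13 10/17 -5/13 345/442 7 2 S
1 40/137 8/25 -40/137 1596/3425 7 1 E
2 20/53 20/73 -20/53 1790/3869 8 1 N
3 40/73 40/89 -40/73 4700/6497 8 2 W
4 5/13 10/17 -5/13 345/442 7 2 S
final 7 1 E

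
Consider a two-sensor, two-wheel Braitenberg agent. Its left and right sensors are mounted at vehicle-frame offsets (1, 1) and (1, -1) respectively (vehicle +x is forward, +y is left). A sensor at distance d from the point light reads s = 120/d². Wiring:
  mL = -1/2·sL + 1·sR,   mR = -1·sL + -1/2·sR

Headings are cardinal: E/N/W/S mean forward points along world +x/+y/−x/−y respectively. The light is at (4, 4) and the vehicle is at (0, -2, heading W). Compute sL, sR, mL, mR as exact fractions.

left sensor world pos  = (-1, -3); dL² = 74
right sensor world pos = (-1, -1); dR² = 50
sL = 120/74 = 60/37
sR = 120/50 = 12/5
mL = -1/2·sL + 1·sR = 294/185
mR = -1·sL + -1/2·sR = -522/185

60/37 12/5 294/185 -522/185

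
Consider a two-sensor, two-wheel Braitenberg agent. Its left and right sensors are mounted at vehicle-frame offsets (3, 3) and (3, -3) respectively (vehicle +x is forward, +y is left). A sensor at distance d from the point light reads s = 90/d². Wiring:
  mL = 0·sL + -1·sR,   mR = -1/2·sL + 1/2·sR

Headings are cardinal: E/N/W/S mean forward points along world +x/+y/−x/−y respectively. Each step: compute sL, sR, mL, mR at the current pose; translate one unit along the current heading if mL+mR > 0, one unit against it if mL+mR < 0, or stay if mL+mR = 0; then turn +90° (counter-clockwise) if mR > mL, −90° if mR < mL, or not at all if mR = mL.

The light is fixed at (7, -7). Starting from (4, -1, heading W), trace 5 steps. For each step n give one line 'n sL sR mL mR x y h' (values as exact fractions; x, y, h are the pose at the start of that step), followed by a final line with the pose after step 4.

0 2 10/13 -10/13 -8/13 4 -1 W
1 9 45/17 -45/17 -54/17 5 -1 S
2 90/41 18/25 -18/25 -756/1025 5 0 W
3 45/58 45/52 -45/52 135/3016 6 0 N
4 18/5 90/97 -90/97 -648/485 6 -1 W
final 7 -1 N

n=0: pose=(4,-1,W); sL=2, sR=10/13; mL=-10/13, mR=-8/13; mL+mR=-18/13 → advance -1; mR−mL=2/13 → turn +1·90°
n=1: pose=(5,-1,S); sL=9, sR=45/17; mL=-45/17, mR=-54/17; mL+mR=-99/17 → advance -1; mR−mL=-9/17 → turn -1·90°
n=2: pose=(5,0,W); sL=90/41, sR=18/25; mL=-18/25, mR=-756/1025; mL+mR=-1494/1025 → advance -1; mR−mL=-18/1025 → turn -1·90°
n=3: pose=(6,0,N); sL=45/58, sR=45/52; mL=-45/52, mR=135/3016; mL+mR=-2475/3016 → advance -1; mR−mL=2745/3016 → turn +1·90°
n=4: pose=(6,-1,W); sL=18/5, sR=90/97; mL=-90/97, mR=-648/485; mL+mR=-1098/485 → advance -1; mR−mL=-198/485 → turn -1·90°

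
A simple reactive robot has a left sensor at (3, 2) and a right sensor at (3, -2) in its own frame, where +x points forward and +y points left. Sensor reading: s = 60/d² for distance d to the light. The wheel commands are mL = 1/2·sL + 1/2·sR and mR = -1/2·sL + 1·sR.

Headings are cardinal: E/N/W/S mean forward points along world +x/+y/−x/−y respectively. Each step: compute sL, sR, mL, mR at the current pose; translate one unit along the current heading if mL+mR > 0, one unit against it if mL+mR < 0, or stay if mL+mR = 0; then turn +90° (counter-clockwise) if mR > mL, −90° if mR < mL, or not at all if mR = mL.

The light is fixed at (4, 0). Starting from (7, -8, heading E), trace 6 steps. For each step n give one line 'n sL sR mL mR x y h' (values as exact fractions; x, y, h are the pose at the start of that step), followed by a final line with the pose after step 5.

n=0: pose=(7,-8,E); sL=5/6, sR=15/34; mL=65/102, mR=5/204; mL+mR=45/68 → advance +1; mR−mL=-125/204 → turn -1·90°
n=1: pose=(8,-8,S); sL=60/157, sR=12/25; mL=1692/3925, mR=1134/3925; mL+mR=18/25 → advance +1; mR−mL=-558/3925 → turn -1·90°
n=2: pose=(8,-9,W); sL=30/61, sR=6/5; mL=258/305, mR=291/305; mL+mR=9/5 → advance +1; mR−mL=33/305 → turn +1·90°
n=3: pose=(7,-9,S); sL=60/169, sR=12/29; mL=1884/4901, mR=1158/4901; mL+mR=18/29 → advance +1; mR−mL=-726/4901 → turn -1·90°
n=4: pose=(7,-10,W); sL=5/12, sR=15/16; mL=65/96, mR=35/48; mL+mR=45/32 → advance +1; mR−mL=5/96 → turn +1·90°
n=5: pose=(6,-10,S); sL=12/37, sR=60/169; mL=2124/6253, mR=1206/6253; mL+mR=90/169 → advance +1; mR−mL=-918/6253 → turn -1·90°

0 5/6 15/34 65/102 5/204 7 -8 E
1 60/157 12/25 1692/3925 1134/3925 8 -8 S
2 30/61 6/5 258/305 291/305 8 -9 W
3 60/169 12/29 1884/4901 1158/4901 7 -9 S
4 5/12 15/16 65/96 35/48 7 -10 W
5 12/37 60/169 2124/6253 1206/6253 6 -10 S
final 6 -11 W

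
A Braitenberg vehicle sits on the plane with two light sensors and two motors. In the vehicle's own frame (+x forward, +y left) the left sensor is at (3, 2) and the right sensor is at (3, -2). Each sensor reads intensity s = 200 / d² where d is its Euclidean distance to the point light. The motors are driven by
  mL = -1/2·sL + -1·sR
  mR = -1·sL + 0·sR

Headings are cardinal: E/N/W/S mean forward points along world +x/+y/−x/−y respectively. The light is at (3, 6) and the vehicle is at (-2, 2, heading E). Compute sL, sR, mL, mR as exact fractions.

left sensor world pos  = (1, 4); dL² = 8
right sensor world pos = (1, 0); dR² = 40
sL = 200/8 = 25
sR = 200/40 = 5
mL = -1/2·sL + -1·sR = -35/2
mR = -1·sL + 0·sR = -25

25 5 -35/2 -25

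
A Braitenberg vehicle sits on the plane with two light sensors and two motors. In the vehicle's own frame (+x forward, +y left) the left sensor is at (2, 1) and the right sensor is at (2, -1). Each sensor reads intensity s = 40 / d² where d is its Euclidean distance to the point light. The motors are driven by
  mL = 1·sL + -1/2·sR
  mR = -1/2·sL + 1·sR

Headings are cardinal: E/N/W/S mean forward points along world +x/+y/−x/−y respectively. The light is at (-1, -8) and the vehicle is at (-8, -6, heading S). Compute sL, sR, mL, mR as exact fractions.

left sensor world pos  = (-7, -8); dL² = 36
right sensor world pos = (-9, -8); dR² = 64
sL = 40/36 = 10/9
sR = 40/64 = 5/8
mL = 1·sL + -1/2·sR = 115/144
mR = -1/2·sL + 1·sR = 5/72

10/9 5/8 115/144 5/72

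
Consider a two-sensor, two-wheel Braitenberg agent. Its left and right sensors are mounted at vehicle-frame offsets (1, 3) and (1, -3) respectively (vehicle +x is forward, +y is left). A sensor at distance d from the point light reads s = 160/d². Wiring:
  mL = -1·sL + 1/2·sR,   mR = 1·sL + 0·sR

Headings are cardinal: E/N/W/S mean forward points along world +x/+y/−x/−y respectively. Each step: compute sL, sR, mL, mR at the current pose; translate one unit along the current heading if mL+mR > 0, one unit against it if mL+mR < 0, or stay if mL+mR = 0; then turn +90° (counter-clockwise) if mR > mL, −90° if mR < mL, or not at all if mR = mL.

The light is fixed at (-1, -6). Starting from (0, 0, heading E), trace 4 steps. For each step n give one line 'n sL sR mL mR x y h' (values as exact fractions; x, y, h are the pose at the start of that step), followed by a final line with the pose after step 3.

0 32/17 160/13 944/221 32/17 0 0 E
1 16/5 80/13 -8/65 16/5 1 0 S
2 160/73 160/13 3760/949 160/73 1 -1 E
3 40/13 10 25/13 40/13 2 -1 S
final 2 -2 E

n=0: pose=(0,0,E); sL=32/17, sR=160/13; mL=944/221, mR=32/17; mL+mR=80/13 → advance +1; mR−mL=-528/221 → turn -1·90°
n=1: pose=(1,0,S); sL=16/5, sR=80/13; mL=-8/65, mR=16/5; mL+mR=40/13 → advance +1; mR−mL=216/65 → turn +1·90°
n=2: pose=(1,-1,E); sL=160/73, sR=160/13; mL=3760/949, mR=160/73; mL+mR=80/13 → advance +1; mR−mL=-1680/949 → turn -1·90°
n=3: pose=(2,-1,S); sL=40/13, sR=10; mL=25/13, mR=40/13; mL+mR=5 → advance +1; mR−mL=15/13 → turn +1·90°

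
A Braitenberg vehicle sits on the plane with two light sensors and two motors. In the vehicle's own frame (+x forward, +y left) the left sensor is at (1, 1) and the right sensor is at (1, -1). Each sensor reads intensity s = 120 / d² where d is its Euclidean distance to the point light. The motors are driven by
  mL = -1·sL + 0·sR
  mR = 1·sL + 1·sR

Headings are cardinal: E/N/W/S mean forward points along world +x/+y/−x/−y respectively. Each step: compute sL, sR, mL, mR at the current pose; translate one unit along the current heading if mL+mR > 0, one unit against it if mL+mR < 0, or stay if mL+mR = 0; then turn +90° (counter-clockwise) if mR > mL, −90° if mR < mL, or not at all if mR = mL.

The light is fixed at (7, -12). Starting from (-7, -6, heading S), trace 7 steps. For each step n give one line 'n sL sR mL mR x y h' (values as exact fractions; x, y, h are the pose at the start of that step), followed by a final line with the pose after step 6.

0 60/97 12/25 -60/97 2664/2425 -7 -6 S
1 24/41 24/37 -24/41 1872/1517 -7 -7 E
2 15/29 2/3 -15/29 103/87 -6 -7 N
3 120/221 24/49 -120/221 11184/10829 -6 -6 W
4 60/97 12/25 -60/97 2664/2425 -7 -6 S
5 24/41 24/37 -24/41 1872/1517 -7 -7 E
6 15/29 2/3 -15/29 103/87 -6 -7 N
final -6 -6 W

n=0: pose=(-7,-6,S); sL=60/97, sR=12/25; mL=-60/97, mR=2664/2425; mL+mR=12/25 → advance +1; mR−mL=4164/2425 → turn +1·90°
n=1: pose=(-7,-7,E); sL=24/41, sR=24/37; mL=-24/41, mR=1872/1517; mL+mR=24/37 → advance +1; mR−mL=2760/1517 → turn +1·90°
n=2: pose=(-6,-7,N); sL=15/29, sR=2/3; mL=-15/29, mR=103/87; mL+mR=2/3 → advance +1; mR−mL=148/87 → turn +1·90°
n=3: pose=(-6,-6,W); sL=120/221, sR=24/49; mL=-120/221, mR=11184/10829; mL+mR=24/49 → advance +1; mR−mL=17064/10829 → turn +1·90°
n=4: pose=(-7,-6,S); sL=60/97, sR=12/25; mL=-60/97, mR=2664/2425; mL+mR=12/25 → advance +1; mR−mL=4164/2425 → turn +1·90°
n=5: pose=(-7,-7,E); sL=24/41, sR=24/37; mL=-24/41, mR=1872/1517; mL+mR=24/37 → advance +1; mR−mL=2760/1517 → turn +1·90°
n=6: pose=(-6,-7,N); sL=15/29, sR=2/3; mL=-15/29, mR=103/87; mL+mR=2/3 → advance +1; mR−mL=148/87 → turn +1·90°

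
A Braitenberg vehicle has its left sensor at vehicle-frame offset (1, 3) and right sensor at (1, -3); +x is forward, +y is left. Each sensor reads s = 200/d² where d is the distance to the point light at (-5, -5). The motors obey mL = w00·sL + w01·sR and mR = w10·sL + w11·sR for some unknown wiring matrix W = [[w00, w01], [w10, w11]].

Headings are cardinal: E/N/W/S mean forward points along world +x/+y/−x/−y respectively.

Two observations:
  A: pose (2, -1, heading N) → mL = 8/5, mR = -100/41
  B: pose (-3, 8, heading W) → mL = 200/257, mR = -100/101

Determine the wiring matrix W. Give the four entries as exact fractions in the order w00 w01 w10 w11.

0 1 -1/2 0

obs A: pose=(2,-1,N) → sL=200/41, sR=8/5, mL=8/5, mR=-100/41
obs B: pose=(-3,8,W) → sL=200/101, sR=200/257, mL=200/257, mR=-100/101
sensor matrix S = [[200/41, 8/5], [200/101, 200/257]]; det S = 668160/1064237
solve [mL_A; mL_B] = S·[w00; w01] and [mR_A; mR_B] = S·[w10; w11]:
  w00 = 0, w01 = 1, w10 = -1/2, w11 = 0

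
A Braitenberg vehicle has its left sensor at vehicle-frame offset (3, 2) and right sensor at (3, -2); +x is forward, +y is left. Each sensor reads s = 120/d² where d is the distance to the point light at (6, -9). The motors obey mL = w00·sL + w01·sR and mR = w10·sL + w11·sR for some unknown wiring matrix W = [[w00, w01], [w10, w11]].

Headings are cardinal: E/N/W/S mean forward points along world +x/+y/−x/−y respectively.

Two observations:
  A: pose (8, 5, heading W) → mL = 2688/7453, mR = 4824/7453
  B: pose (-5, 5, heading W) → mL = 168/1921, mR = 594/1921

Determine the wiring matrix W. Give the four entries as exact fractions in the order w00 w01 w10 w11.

1 -1 1/2 1/2

obs A: pose=(8,5,W) → sL=24/29, sR=120/257, mL=2688/7453, mR=4824/7453
obs B: pose=(-5,5,W) → sL=6/17, sR=30/113, mL=168/1921, mR=594/1921
sensor matrix S = [[24/29, 120/257], [6/17, 30/113]]; det S = 786240/14317213
solve [mL_A; mL_B] = S·[w00; w01] and [mR_A; mR_B] = S·[w10; w11]:
  w00 = 1, w01 = -1, w10 = 1/2, w11 = 1/2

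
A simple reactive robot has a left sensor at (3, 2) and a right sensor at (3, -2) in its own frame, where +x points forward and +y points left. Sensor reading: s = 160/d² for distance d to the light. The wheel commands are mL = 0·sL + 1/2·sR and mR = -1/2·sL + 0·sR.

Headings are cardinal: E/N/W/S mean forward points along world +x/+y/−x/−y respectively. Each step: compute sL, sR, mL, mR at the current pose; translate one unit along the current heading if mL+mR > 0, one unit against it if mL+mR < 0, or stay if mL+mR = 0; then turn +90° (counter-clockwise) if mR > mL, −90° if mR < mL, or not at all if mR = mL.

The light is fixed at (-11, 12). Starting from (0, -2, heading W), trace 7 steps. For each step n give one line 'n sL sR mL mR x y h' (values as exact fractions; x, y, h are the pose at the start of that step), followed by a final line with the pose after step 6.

n=0: pose=(0,-2,W); sL=1/2, sR=10/13; mL=5/13, mR=-1/4; mL+mR=7/52 → advance +1; mR−mL=-33/52 → turn -1·90°
n=1: pose=(-1,-2,N); sL=32/37, sR=32/53; mL=16/53, mR=-16/37; mL+mR=-256/1961 → advance -1; mR−mL=-1440/1961 → turn -1·90°
n=2: pose=(-1,-3,E); sL=80/169, sR=80/229; mL=40/229, mR=-40/169; mL+mR=-2400/38701 → advance -1; mR−mL=-15920/38701 → turn -1·90°
n=3: pose=(-2,-3,S); sL=32/89, sR=160/373; mL=80/373, mR=-16/89; mL+mR=1152/33197 → advance +1; mR−mL=-13088/33197 → turn -1·90°
n=4: pose=(-2,-4,W); sL=4/9, sR=20/29; mL=10/29, mR=-2/9; mL+mR=32/261 → advance +1; mR−mL=-148/261 → turn -1·90°
n=5: pose=(-3,-4,N); sL=32/41, sR=160/269; mL=80/269, mR=-16/41; mL+mR=-1024/11029 → advance -1; mR−mL=-7584/11029 → turn -1·90°
n=6: pose=(-3,-5,E); sL=80/173, sR=80/241; mL=40/241, mR=-40/173; mL+mR=-2720/41693 → advance -1; mR−mL=-16560/41693 → turn -1·90°

0 1/2 10/13 5/13 -1/4 0 -2 W
1 32/37 32/53 16/53 -16/37 -1 -2 N
2 80/169 80/229 40/229 -40/169 -1 -3 E
3 32/89 160/373 80/373 -16/89 -2 -3 S
4 4/9 20/29 10/29 -2/9 -2 -4 W
5 32/41 160/269 80/269 -16/41 -3 -4 N
6 80/173 80/241 40/241 -40/173 -3 -5 E
final -4 -5 S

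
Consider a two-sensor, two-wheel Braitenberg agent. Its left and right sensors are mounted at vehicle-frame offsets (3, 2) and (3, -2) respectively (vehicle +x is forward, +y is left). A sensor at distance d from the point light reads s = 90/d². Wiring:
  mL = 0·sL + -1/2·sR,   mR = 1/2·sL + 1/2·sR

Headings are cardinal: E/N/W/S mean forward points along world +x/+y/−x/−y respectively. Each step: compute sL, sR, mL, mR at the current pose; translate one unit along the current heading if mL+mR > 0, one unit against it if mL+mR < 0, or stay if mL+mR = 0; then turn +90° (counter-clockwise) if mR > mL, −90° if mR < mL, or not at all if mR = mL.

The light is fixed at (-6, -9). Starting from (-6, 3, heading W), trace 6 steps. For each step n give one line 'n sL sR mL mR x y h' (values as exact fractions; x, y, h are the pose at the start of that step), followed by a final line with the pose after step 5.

0 90/109 18/41 -9/41 2826/4469 -6 3 W
1 45/41 1 -1/2 43/41 -7 3 S
2 90/173 18/17 -9/17 2322/2941 -7 2 E
3 9/20 9/20 -9/40 9/20 -6 2 N
4 90/109 18/41 -9/41 2826/4469 -6 3 W
5 45/41 1 -1/2 43/41 -7 3 S
final -7 2 E

n=0: pose=(-6,3,W); sL=90/109, sR=18/41; mL=-9/41, mR=2826/4469; mL+mR=45/109 → advance +1; mR−mL=3807/4469 → turn +1·90°
n=1: pose=(-7,3,S); sL=45/41, sR=1; mL=-1/2, mR=43/41; mL+mR=45/82 → advance +1; mR−mL=127/82 → turn +1·90°
n=2: pose=(-7,2,E); sL=90/173, sR=18/17; mL=-9/17, mR=2322/2941; mL+mR=45/173 → advance +1; mR−mL=3879/2941 → turn +1·90°
n=3: pose=(-6,2,N); sL=9/20, sR=9/20; mL=-9/40, mR=9/20; mL+mR=9/40 → advance +1; mR−mL=27/40 → turn +1·90°
n=4: pose=(-6,3,W); sL=90/109, sR=18/41; mL=-9/41, mR=2826/4469; mL+mR=45/109 → advance +1; mR−mL=3807/4469 → turn +1·90°
n=5: pose=(-7,3,S); sL=45/41, sR=1; mL=-1/2, mR=43/41; mL+mR=45/82 → advance +1; mR−mL=127/82 → turn +1·90°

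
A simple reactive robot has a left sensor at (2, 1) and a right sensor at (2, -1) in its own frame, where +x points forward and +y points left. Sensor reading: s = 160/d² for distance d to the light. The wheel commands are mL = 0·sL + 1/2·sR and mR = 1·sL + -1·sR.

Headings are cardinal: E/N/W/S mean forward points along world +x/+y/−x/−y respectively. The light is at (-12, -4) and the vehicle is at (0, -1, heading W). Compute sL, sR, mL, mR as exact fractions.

left sensor world pos  = (-2, -2); dL² = 104
right sensor world pos = (-2, 0); dR² = 116
sL = 160/104 = 20/13
sR = 160/116 = 40/29
mL = 0·sL + 1/2·sR = 20/29
mR = 1·sL + -1·sR = 60/377

20/13 40/29 20/29 60/377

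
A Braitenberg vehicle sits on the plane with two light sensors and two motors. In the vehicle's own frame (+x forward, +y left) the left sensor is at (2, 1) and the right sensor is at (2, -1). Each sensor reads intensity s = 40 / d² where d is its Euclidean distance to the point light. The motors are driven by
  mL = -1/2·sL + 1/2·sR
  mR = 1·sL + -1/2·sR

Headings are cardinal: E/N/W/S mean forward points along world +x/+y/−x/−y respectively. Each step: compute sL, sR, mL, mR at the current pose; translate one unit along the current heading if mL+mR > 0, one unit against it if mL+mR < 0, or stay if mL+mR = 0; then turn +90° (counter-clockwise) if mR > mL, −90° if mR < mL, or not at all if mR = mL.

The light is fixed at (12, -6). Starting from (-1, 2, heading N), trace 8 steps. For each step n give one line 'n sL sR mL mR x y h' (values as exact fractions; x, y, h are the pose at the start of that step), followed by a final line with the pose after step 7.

0 5/37 10/61 65/4514 120/2257 -1 2 N
1 40/289 8/65 -144/18785 1444/18785 -1 3 W
2 20/109 20/137 -280/14933 1650/14933 -2 3 S
3 8/45 40/193 128/8685 644/8685 -2 2 E
4 5/37 10/61 65/4514 120/2257 -1 2 N
5 40/289 8/65 -144/18785 1444/18785 -1 3 W
6 20/109 20/137 -280/14933 1650/14933 -2 3 S
7 8/45 40/193 128/8685 644/8685 -2 2 E
final -1 2 N

n=0: pose=(-1,2,N); sL=5/37, sR=10/61; mL=65/4514, mR=120/2257; mL+mR=5/74 → advance +1; mR−mL=175/4514 → turn +1·90°
n=1: pose=(-1,3,W); sL=40/289, sR=8/65; mL=-144/18785, mR=1444/18785; mL+mR=20/289 → advance +1; mR−mL=1588/18785 → turn +1·90°
n=2: pose=(-2,3,S); sL=20/109, sR=20/137; mL=-280/14933, mR=1650/14933; mL+mR=10/109 → advance +1; mR−mL=1930/14933 → turn +1·90°
n=3: pose=(-2,2,E); sL=8/45, sR=40/193; mL=128/8685, mR=644/8685; mL+mR=4/45 → advance +1; mR−mL=172/2895 → turn +1·90°
n=4: pose=(-1,2,N); sL=5/37, sR=10/61; mL=65/4514, mR=120/2257; mL+mR=5/74 → advance +1; mR−mL=175/4514 → turn +1·90°
n=5: pose=(-1,3,W); sL=40/289, sR=8/65; mL=-144/18785, mR=1444/18785; mL+mR=20/289 → advance +1; mR−mL=1588/18785 → turn +1·90°
n=6: pose=(-2,3,S); sL=20/109, sR=20/137; mL=-280/14933, mR=1650/14933; mL+mR=10/109 → advance +1; mR−mL=1930/14933 → turn +1·90°
n=7: pose=(-2,2,E); sL=8/45, sR=40/193; mL=128/8685, mR=644/8685; mL+mR=4/45 → advance +1; mR−mL=172/2895 → turn +1·90°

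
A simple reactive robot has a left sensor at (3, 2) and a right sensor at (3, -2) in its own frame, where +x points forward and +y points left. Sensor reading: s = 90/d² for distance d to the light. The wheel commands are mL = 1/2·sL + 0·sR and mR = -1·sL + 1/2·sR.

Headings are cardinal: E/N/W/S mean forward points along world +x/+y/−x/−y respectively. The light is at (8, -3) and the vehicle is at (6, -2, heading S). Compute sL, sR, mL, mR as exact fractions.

left sensor world pos  = (8, -5); dL² = 4
right sensor world pos = (4, -5); dR² = 20
sL = 90/4 = 45/2
sR = 90/20 = 9/2
mL = 1/2·sL + 0·sR = 45/4
mR = -1·sL + 1/2·sR = -81/4

45/2 9/2 45/4 -81/4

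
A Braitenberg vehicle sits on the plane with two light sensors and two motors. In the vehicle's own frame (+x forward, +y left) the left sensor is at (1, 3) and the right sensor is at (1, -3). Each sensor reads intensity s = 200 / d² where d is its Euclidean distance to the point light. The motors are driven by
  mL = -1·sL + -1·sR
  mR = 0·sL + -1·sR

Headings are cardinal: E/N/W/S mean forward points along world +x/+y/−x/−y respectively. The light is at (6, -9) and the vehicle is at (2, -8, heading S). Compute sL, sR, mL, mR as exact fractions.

left sensor world pos  = (5, -9); dL² = 1
right sensor world pos = (-1, -9); dR² = 49
sL = 200/1 = 200
sR = 200/49 = 200/49
mL = -1·sL + -1·sR = -10000/49
mR = 0·sL + -1·sR = -200/49

200 200/49 -10000/49 -200/49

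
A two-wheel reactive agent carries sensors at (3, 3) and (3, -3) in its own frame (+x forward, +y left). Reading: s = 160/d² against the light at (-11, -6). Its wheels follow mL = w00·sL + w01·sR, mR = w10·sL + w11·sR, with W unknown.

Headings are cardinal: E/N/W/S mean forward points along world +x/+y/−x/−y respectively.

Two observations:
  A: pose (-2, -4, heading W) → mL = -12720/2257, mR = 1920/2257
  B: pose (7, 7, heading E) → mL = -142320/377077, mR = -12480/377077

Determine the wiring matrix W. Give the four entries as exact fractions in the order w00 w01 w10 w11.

obs A: pose=(-2,-4,W) → sL=160/37, sR=160/61, mL=-12720/2257, mR=1920/2257
obs B: pose=(7,7,E) → sL=160/697, sR=160/541, mL=-142320/377077, mR=-12480/377077
sensor matrix S = [[160/37, 160/61], [160/697, 160/541]]; det S = 576000000/851062789
solve [mL_A; mL_B] = S·[w00; w01] and [mR_A; mR_B] = S·[w10; w11]:
  w00 = -1, w01 = -1/2, w10 = 1/2, w11 = -1/2

-1 -1/2 1/2 -1/2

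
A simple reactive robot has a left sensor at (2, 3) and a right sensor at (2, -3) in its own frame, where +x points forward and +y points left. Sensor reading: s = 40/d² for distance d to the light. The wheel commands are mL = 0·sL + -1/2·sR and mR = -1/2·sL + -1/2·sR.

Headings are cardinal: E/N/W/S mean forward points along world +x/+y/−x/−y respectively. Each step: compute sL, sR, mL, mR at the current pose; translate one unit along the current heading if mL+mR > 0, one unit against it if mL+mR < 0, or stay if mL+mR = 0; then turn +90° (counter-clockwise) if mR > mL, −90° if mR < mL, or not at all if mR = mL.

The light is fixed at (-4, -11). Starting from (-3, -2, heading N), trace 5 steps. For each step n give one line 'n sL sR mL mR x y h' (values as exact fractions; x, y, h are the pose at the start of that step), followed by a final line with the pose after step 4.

n=0: pose=(-3,-2,N); sL=8/25, sR=40/137; mL=-20/137, mR=-1048/3425; mL+mR=-1548/3425 → advance -1; mR−mL=-4/25 → turn -1·90°
n=1: pose=(-3,-3,E); sL=4/13, sR=20/17; mL=-10/17, mR=-164/221; mL+mR=-294/221 → advance -1; mR−mL=-2/13 → turn -1·90°
n=2: pose=(-4,-3,S); sL=8/9, sR=8/9; mL=-4/9, mR=-8/9; mL+mR=-4/3 → advance -1; mR−mL=-4/9 → turn -1·90°
n=3: pose=(-4,-2,W); sL=1, sR=10/37; mL=-5/37, mR=-47/74; mL+mR=-57/74 → advance -1; mR−mL=-1/2 → turn -1·90°
n=4: pose=(-3,-2,N); sL=8/25, sR=40/137; mL=-20/137, mR=-1048/3425; mL+mR=-1548/3425 → advance -1; mR−mL=-4/25 → turn -1·90°

0 8/25 40/137 -20/137 -1048/3425 -3 -2 N
1 4/13 20/17 -10/17 -164/221 -3 -3 E
2 8/9 8/9 -4/9 -8/9 -4 -3 S
3 1 10/37 -5/37 -47/74 -4 -2 W
4 8/25 40/137 -20/137 -1048/3425 -3 -2 N
final -3 -3 E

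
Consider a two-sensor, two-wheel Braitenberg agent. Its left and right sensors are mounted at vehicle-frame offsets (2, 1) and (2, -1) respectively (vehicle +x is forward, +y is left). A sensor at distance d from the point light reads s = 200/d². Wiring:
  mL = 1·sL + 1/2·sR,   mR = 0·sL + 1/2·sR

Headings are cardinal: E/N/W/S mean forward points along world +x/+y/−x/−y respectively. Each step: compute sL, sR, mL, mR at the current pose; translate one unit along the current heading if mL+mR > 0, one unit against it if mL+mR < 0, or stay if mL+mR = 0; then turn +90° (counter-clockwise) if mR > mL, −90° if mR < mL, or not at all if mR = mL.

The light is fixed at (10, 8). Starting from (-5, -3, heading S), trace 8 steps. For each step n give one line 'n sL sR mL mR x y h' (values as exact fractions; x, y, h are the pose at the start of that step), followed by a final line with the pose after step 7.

n=0: pose=(-5,-3,S); sL=40/73, sR=8/17; mL=972/1241, mR=4/17; mL+mR=1264/1241 → advance +1; mR−mL=-40/73 → turn -1·90°
n=1: pose=(-5,-4,W); sL=100/229, sR=20/41; mL=6390/9389, mR=10/41; mL+mR=8680/9389 → advance +1; mR−mL=-100/229 → turn -1·90°
n=2: pose=(-6,-4,N); sL=200/389, sR=8/13; mL=4156/5057, mR=4/13; mL+mR=5712/5057 → advance +1; mR−mL=-200/389 → turn -1·90°
n=3: pose=(-6,-3,E); sL=25/37, sR=10/17; mL=610/629, mR=5/17; mL+mR=795/629 → advance +1; mR−mL=-25/37 → turn -1·90°
n=4: pose=(-5,-3,S); sL=40/73, sR=8/17; mL=972/1241, mR=4/17; mL+mR=1264/1241 → advance +1; mR−mL=-40/73 → turn -1·90°
n=5: pose=(-5,-4,W); sL=100/229, sR=20/41; mL=6390/9389, mR=10/41; mL+mR=8680/9389 → advance +1; mR−mL=-100/229 → turn -1·90°
n=6: pose=(-6,-4,N); sL=200/389, sR=8/13; mL=4156/5057, mR=4/13; mL+mR=5712/5057 → advance +1; mR−mL=-200/389 → turn -1·90°
n=7: pose=(-6,-3,E); sL=25/37, sR=10/17; mL=610/629, mR=5/17; mL+mR=795/629 → advance +1; mR−mL=-25/37 → turn -1·90°

0 40/73 8/17 972/1241 4/17 -5 -3 S
1 100/229 20/41 6390/9389 10/41 -5 -4 W
2 200/389 8/13 4156/5057 4/13 -6 -4 N
3 25/37 10/17 610/629 5/17 -6 -3 E
4 40/73 8/17 972/1241 4/17 -5 -3 S
5 100/229 20/41 6390/9389 10/41 -5 -4 W
6 200/389 8/13 4156/5057 4/13 -6 -4 N
7 25/37 10/17 610/629 5/17 -6 -3 E
final -5 -3 S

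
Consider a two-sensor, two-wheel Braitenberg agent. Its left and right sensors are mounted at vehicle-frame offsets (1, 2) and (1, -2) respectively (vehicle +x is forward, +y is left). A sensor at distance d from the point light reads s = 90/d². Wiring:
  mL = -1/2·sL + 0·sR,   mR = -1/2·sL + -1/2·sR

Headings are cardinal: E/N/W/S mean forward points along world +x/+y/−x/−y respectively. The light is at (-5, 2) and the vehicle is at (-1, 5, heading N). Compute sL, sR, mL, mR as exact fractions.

left sensor world pos  = (-3, 6); dL² = 20
right sensor world pos = (1, 6); dR² = 52
sL = 90/20 = 9/2
sR = 90/52 = 45/26
mL = -1/2·sL + 0·sR = -9/4
mR = -1/2·sL + -1/2·sR = -81/26

9/2 45/26 -9/4 -81/26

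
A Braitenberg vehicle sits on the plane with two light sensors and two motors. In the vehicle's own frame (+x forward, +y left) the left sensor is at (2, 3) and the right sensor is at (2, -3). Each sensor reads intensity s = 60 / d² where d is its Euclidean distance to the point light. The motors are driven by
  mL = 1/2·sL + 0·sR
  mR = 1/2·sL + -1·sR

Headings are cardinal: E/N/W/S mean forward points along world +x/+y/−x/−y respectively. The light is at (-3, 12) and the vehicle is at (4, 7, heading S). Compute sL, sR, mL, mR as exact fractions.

60/149 12/13 30/149 -1398/1937

left sensor world pos  = (7, 5); dL² = 149
right sensor world pos = (1, 5); dR² = 65
sL = 60/149 = 60/149
sR = 60/65 = 12/13
mL = 1/2·sL + 0·sR = 30/149
mR = 1/2·sL + -1·sR = -1398/1937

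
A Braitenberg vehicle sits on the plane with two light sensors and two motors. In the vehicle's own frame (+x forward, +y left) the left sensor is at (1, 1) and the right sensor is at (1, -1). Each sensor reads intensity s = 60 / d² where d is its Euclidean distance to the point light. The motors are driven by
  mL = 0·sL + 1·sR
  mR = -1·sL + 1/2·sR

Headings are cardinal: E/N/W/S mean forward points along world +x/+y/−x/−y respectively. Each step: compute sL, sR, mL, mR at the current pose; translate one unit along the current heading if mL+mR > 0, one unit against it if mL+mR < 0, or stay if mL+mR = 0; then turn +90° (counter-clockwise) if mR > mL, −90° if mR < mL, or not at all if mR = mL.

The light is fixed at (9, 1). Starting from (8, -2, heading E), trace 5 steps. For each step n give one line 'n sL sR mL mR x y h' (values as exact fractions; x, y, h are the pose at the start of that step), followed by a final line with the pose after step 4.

n=0: pose=(8,-2,E); sL=15, sR=15/4; mL=15/4, mR=-105/8; mL+mR=-75/8 → advance -1; mR−mL=-135/8 → turn -1·90°
n=1: pose=(7,-2,S); sL=60/17, sR=12/5; mL=12/5, mR=-198/85; mL+mR=6/85 → advance +1; mR−mL=-402/85 → turn -1·90°
n=2: pose=(7,-3,W); sL=30/17, sR=10/3; mL=10/3, mR=-5/51; mL+mR=55/17 → advance +1; mR−mL=-175/51 → turn -1·90°
n=3: pose=(6,-3,N); sL=12/5, sR=60/13; mL=60/13, mR=-6/65; mL+mR=294/65 → advance +1; mR−mL=-306/65 → turn -1·90°
n=4: pose=(6,-2,E); sL=15/2, sR=3; mL=3, mR=-6; mL+mR=-3 → advance -1; mR−mL=-9 → turn -1·90°

0 15 15/4 15/4 -105/8 8 -2 E
1 60/17 12/5 12/5 -198/85 7 -2 S
2 30/17 10/3 10/3 -5/51 7 -3 W
3 12/5 60/13 60/13 -6/65 6 -3 N
4 15/2 3 3 -6 6 -2 E
final 5 -2 S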